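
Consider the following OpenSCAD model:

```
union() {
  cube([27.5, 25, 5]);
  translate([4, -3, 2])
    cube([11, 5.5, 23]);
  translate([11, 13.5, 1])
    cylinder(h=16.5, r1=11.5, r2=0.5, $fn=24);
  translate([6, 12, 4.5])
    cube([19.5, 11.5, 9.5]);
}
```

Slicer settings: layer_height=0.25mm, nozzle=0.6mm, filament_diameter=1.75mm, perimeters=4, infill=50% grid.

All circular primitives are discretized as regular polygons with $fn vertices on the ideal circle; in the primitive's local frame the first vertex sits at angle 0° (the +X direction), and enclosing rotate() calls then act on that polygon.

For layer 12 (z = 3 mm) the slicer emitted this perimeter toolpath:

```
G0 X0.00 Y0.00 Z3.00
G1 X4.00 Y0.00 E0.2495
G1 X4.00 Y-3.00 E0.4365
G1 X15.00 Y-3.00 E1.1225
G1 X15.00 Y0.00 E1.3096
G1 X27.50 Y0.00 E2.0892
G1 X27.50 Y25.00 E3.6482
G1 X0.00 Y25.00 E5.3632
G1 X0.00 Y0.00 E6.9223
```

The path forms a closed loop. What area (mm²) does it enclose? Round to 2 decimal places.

720.50 mm²

Apply the shoelace formula to the sequence of (X, Y) vertices; enclosed area = 720.50 mm².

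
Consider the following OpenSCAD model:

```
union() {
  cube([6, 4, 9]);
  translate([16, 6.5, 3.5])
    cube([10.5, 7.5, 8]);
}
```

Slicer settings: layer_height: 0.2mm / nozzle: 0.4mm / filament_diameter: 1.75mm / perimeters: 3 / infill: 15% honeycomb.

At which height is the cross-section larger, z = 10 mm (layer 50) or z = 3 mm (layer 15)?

layer 50 (z = 10 mm)

Layer 50 (z = 10): the cube does not reach this height (z outside [0, 9]); the 10.5×7.5 cube at (16, 6.5) contributes its full rectangle (area 78.75 mm²); Merging all regions: only the 10.5×7.5 cube at (16, 6.5) is present, so the union is just that shape — area = 78.75 mm². So its area = 78.75 mm². Layer 15 (z = 3): the cube (footprint 6×4) is included at this height (area 24.00 mm²); the cube at (16, 6.5) does not reach this height (z outside [3.5, 11.5]); Merging all regions: only the 6×4 cube is present, so the union is just that shape — area = 24.00 mm². So its area = 24.00 mm². Layer 50 is larger (78.75 vs 24.00 mm²).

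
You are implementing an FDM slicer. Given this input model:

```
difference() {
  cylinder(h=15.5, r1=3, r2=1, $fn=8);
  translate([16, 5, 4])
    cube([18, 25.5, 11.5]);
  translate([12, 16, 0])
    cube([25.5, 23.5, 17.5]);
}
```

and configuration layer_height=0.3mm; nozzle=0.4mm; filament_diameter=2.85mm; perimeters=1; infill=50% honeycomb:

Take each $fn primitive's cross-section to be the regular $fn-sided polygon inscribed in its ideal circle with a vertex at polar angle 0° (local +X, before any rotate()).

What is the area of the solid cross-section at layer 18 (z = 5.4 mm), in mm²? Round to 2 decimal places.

At z = 5.4 mm: the cone: at t=0.348 of its height the radius interpolates to r₁+(r₂−r₁)t = 2.303, giving a regular 8-gon of that circumradius (area = (8/2)·2.303²·sin(360°/8) = 15.00 mm²); the cube at (16, 5) (footprint 18×25.5) is included at this height (area 459.00 mm²); the cube at (12, 16) is present — its section is the full 25.5×23.5 rectangle (area 599.25 mm²); After the difference (first − rest): starting from the cone (15.00 mm²), the 18×25.5 cube at (16, 5) misses the remaining region (no effect); the 25.5×23.5 cube at (12, 16) misses the remaining region (no effect) — area = 15.00 mm². Overall, the cross-section is a single solid region. Net area = 15.00 mm².

15.00 mm²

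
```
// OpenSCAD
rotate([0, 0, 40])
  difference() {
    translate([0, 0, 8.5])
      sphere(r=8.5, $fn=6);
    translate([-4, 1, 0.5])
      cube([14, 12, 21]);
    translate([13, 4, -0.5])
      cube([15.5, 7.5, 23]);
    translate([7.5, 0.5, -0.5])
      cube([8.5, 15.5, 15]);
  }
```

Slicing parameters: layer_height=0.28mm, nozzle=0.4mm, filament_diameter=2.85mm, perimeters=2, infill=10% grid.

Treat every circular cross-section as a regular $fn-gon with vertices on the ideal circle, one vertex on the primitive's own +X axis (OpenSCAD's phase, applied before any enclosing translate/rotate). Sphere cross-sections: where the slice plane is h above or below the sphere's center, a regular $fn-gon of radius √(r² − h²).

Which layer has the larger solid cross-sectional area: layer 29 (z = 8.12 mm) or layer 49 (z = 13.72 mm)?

Layer 29 (z = 8.12): the sphere: section is a regular 6-gon, circumradius = √(r²−h²) = √(8.5²−0.38²) = 8.492 (area = (6/2)·8.492²·sin(360°/6) = 187.34 mm²); the 14×12 cube at (-4, 1) contributes its full rectangle (area 168.00 mm²); the cube at (13, 4) (footprint 15.5×7.5) is included at this height (area 116.25 mm²); the 8.5×15.5 cube at (7.5, 0.5) contributes its full rectangle (area 131.75 mm²); After the difference (first − rest): starting from the r=8.5 sphere (187.34 mm²), the 14×12 cube at (-4, 1) partially overlaps it — only the 64.05 mm² overlap (of its 168.00 mm²) is removed, clipping the outline; the 15.5×7.5 cube at (13, 4) misses the remaining region (no effect); the 8.5×15.5 cube at (7.5, 0.5) partially overlaps it — only the 0.28 mm² overlap (of its 131.75 mm²) is removed, clipping the outline — area = 123.01 mm²; (rotated 40° about Z; rotation is an isometry so areas/perimeters/island counts are preserved). So its area = 123.01 mm². Layer 49 (z = 13.72): the r=8.5 sphere contributes a regular 6-gon of circumradius √(8.5²−5.22²) = 6.708 (area = (6/2)·6.708²·sin(360°/6) = 116.92 mm²); the 14×12 cube at (-4, 1) contributes its full rectangle (area 168.00 mm²); the cube at (13, 4) is present — its section is the full 15.5×7.5 rectangle (area 116.25 mm²); the cube at (7.5, 0.5) is present — its section is the full 8.5×15.5 rectangle (area 131.75 mm²); Taking the first minus the rest: starting from the r=8.5 sphere (116.92 mm²), the 14×12 cube at (-4, 1) partially overlaps it — only the 41.69 mm² overlap (of its 168.00 mm²) is removed, clipping the outline; the 15.5×7.5 cube at (13, 4) misses the remaining region (no effect); the 8.5×15.5 cube at (7.5, 0.5) misses the remaining region (no effect) — area = 75.23 mm²; (rotated 40° about Z; rotation is an isometry so areas/perimeters/island counts are preserved). So its area = 75.23 mm². Layer 29 is larger (123.01 vs 75.23 mm²).

layer 29 (z = 8.12 mm)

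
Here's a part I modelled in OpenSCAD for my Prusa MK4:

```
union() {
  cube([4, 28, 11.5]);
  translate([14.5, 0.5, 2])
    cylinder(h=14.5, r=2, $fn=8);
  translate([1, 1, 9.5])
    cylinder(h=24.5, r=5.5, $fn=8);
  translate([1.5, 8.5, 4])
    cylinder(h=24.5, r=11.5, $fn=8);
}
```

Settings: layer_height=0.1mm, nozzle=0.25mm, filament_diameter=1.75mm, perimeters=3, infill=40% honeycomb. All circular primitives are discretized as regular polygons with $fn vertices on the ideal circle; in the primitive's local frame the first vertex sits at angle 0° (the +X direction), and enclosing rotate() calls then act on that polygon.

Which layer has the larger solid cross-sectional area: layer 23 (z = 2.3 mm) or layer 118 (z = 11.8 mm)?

layer 118 (z = 11.8 mm)

Layer 23 (z = 2.3): the cube (footprint 4×28) is included at this height (area 112.00 mm²); the r=2 cylinder at (14.5, 0.5) contributes a regular 8-gon of circumradius 2 (area = (8/2)·2.000²·sin(360°/8) = 11.31 mm²); the cylinder at (1, 1) is absent (z outside [9.5, 34]); the cylinder at (1.5, 8.5) is not intersected at this z (z outside [4, 28.5]); Taking the union: the 2 present regions are separate (no shared area or edge), so areas and boundary lengths simply add and each stays a separate island — area = 123.31 mm². So its area = 123.31 mm². Layer 118 (z = 11.8): the cube does not reach this height (z outside [0, 11.5]); the r=2 cylinder at (14.5, 0.5) gives a regular 8-gon of circumradius 2 (constant along its height) (area = (8/2)·2.000²·sin(360°/8) = 11.31 mm²); the r=5.5 cylinder at (1, 1) gives a regular 8-gon of circumradius 5.5 (constant along its height) (area = (8/2)·5.500²·sin(360°/8) = 85.56 mm²); the r=11.5 cylinder at (1.5, 8.5) gives a regular 8-gon of circumradius 11.5 (constant along its height) (area = (8/2)·11.500²·sin(360°/8) = 374.06 mm²); Merging all regions: the regions partially overlap — summed areas 470.93 mm² minus the doubly-counted overlap 72.64 mm² gives 398.29 mm² — area = 398.29 mm². So its area = 398.29 mm². Layer 118 is larger (398.29 vs 123.31 mm²).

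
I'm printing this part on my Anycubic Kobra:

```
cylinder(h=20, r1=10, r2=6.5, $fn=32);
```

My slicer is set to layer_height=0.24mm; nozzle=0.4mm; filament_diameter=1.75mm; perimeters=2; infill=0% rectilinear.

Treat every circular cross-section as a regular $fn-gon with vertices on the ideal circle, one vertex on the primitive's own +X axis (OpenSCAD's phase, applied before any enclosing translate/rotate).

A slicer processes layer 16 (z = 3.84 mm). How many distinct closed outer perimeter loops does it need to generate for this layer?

1

At z = 3.84 mm: the cone (r1=10→r2=6.5) has section circumradius 9.328 here — a regular 32-gon. The result has 1 disconnected region.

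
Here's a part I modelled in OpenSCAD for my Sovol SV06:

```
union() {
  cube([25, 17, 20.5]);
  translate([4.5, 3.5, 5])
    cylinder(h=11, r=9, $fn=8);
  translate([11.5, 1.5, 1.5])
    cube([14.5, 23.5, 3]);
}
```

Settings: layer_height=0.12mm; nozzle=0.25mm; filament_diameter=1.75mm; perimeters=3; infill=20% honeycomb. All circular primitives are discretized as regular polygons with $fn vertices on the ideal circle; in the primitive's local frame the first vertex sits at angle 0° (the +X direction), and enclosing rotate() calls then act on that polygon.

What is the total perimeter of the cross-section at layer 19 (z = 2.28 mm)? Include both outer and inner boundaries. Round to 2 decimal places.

At z = 2.28 mm: the cube (footprint 25×17) is included at this height (perimeter 84.00 mm); the cylinder at (4.5, 3.5) is not intersected at this z (z outside [5, 16]); the cube at (11.5, 1.5) is present — its section is the full 14.5×23.5 rectangle (perimeter 76.00 mm); Merging all regions: the regions partially overlap (shared area 209.25 mm²), so the edge portions inside another operand are dropped and the merged outline is re-measured after clipping — boundary = 102.00 mm. Overall, the cross-section is a single solid region. Total boundary length (outer) = 102.00 mm.

102.00 mm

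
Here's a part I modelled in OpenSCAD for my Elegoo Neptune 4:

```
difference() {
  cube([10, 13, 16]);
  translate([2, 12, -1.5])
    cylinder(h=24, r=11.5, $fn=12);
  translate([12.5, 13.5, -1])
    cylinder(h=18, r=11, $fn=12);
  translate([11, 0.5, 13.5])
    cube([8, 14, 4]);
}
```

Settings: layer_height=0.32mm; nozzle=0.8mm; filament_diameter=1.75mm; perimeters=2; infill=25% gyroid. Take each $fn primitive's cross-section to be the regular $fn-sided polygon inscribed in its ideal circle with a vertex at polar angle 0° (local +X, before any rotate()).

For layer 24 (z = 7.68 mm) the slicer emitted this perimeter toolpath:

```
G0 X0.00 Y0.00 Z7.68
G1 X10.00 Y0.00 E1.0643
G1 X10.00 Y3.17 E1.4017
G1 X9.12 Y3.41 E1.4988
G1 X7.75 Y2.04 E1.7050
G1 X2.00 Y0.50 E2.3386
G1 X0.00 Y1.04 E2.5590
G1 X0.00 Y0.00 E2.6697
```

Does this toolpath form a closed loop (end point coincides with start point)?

Start point (G0): (0.00, 0.00). End point (last G1): the path returns to the start — closed.

yes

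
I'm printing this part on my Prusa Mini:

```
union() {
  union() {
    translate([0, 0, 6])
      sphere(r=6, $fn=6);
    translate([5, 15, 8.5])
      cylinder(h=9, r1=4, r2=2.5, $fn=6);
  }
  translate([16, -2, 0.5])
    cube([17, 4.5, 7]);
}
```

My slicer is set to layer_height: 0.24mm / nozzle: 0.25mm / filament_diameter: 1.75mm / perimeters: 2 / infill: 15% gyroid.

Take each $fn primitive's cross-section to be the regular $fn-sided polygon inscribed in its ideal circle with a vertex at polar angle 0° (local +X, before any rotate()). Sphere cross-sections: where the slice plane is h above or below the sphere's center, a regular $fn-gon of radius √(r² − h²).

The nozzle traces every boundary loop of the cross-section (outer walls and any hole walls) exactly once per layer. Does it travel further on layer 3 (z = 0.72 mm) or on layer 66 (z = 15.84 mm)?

Layer 3 (z = 0.72): the r=6 sphere slices to a regular 6-gon of circumradius 2.850 (√(r²−h²) with h=5.28 from center) (perimeter = 2·6·2.850·sin(180°/6) = 17.10 mm); the cone at (5, 15) does not reach this height (z outside [8.5, 17.5]); Taking the union: only the r=6 sphere is present, so the union is just that shape — boundary = 17.10 mm; the cube at (16, -2) (footprint 17×4.5) is included at this height (perimeter 43.00 mm); Combining (union): the 2 present regions are separate (no shared area or edge), so areas and boundary lengths simply add and each stays a separate island — boundary = 60.10 mm. So its perimeter = 60.10 mm. Layer 66 (z = 15.84): the sphere does not reach this height (|z−center|=9.840 > r=6); the cone at (5, 15) (r1=4→r2=2.5) has section circumradius 2.777 here — a regular 6-gon (perimeter = 2·6·2.777·sin(180°/6) = 16.66 mm); Merging all regions: only the cone at (5, 15) is present, so the union is just that shape — boundary = 16.66 mm; the cube at (16, -2) is absent (z outside [0.5, 7.5]); Merging all regions: only that combined region is present, so the union is just that shape — boundary = 16.66 mm. So its perimeter = 16.66 mm. Layer 3 is larger (60.10 vs 16.66 mm).

layer 3 (z = 0.72 mm)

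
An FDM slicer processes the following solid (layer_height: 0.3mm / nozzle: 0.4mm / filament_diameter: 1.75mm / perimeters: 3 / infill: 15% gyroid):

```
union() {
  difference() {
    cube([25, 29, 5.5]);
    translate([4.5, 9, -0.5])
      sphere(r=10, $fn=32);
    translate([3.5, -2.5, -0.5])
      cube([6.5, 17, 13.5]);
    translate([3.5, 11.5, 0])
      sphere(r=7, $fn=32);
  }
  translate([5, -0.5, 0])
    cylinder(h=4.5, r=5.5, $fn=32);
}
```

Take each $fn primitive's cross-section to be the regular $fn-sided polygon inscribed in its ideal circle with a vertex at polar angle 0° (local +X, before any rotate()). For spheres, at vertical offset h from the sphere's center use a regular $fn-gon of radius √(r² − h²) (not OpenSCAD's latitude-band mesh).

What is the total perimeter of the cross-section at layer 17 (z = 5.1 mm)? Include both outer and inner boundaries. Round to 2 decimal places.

119.73 mm

At z = 5.1 mm: the 25×29 cube contributes its full rectangle (perimeter 108.00 mm); the r=10 sphere at (4.5, 9) contributes a regular 32-gon of circumradius √(10²−5.6²) = 8.285 (perimeter = 2·32·8.285·sin(180°/32) = 51.97 mm); the 6.5×17 cube at (3.5, -2.5) contributes its full rectangle (perimeter 47.00 mm); the sphere at (3.5, 11.5): section is a regular 32-gon, circumradius = √(r²−h²) = √(7²−5.1²) = 4.795 (perimeter = 2·32·4.795·sin(180°/32) = 30.08 mm); Subtracting the remaining from the first: starting from the 25×29 cube, the r=10 sphere at (4.5, 9) partially overlaps it — only the 177.59 mm² overlap (of its 214.26 mm²) is removed, clipping the outline; the 6.5×17 cube at (3.5, -2.5) partially overlaps it — only the 8.47 mm² overlap (of its 110.50 mm²) is removed, clipping the outline; the r=7 sphere at (3.5, 11.5) misses the remaining region (no effect) — boundary = 119.73 mm; the cylinder at (5, -0.5) is absent (z outside [0, 4.5]); Combining (union): only that combined region is present, so the union is just that shape — boundary = 119.73 mm. Overall, the cross-section has 2 separate islands. Total boundary length (outer) = 119.73 mm.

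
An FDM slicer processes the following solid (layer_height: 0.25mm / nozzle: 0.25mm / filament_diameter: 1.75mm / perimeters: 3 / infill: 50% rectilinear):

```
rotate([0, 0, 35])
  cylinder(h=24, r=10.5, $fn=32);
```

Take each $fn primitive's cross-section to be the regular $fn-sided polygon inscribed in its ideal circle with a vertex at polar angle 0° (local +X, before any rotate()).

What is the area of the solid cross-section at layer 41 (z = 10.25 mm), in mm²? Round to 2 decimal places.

344.14 mm²

At z = 10.25 mm: the cylinder: section is a regular 32-gon, circumradius r=10.5 (area = (32/2)·10.500²·sin(360°/32) = 344.14 mm²); (whole slice rotated 35° about Z — lengths, areas and connectivity unchanged). Overall, the cross-section is a single solid region. Net area = 344.14 mm².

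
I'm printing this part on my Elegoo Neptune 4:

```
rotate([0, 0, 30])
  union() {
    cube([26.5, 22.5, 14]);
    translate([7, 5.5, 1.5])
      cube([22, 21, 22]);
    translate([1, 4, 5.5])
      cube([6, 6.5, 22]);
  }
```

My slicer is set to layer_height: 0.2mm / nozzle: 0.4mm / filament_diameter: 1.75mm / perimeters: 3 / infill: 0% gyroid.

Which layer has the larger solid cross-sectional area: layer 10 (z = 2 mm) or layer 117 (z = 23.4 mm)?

Layer 10 (z = 2): the cube (footprint 26.5×22.5) is included at this height (area 596.25 mm²); the cube at (7, 5.5) is present — its section is the full 22×21 rectangle (area 462.00 mm²); the cube at (1, 4) is not intersected at this z (z outside [5.5, 27.5]); Merging all regions: the regions partially overlap — summed areas 1058.25 mm² minus the doubly-counted overlap 331.50 mm² gives 726.75 mm² — area = 726.75 mm²; (whole slice rotated 30° about Z — lengths, areas and connectivity unchanged). So its area = 726.75 mm². Layer 117 (z = 23.4): the cube is absent (z outside [0, 14]); the cube at (7, 5.5) is present — its section is the full 22×21 rectangle (area 462.00 mm²); the cube at (1, 4) is present — its section is the full 6×6.5 rectangle (area 39.00 mm²); Taking the union: the 2 present regions share edge segments without overlapping in area, so areas simply add but the touching pieces fuse into one outline (the shared edge portions become interior and drop out of the boundary) — area = 501.00 mm²; (rotated 30° about Z; rotation is an isometry so areas/perimeters/island counts are preserved). So its area = 501.00 mm². Layer 10 is larger (726.75 vs 501.00 mm²).

layer 10 (z = 2 mm)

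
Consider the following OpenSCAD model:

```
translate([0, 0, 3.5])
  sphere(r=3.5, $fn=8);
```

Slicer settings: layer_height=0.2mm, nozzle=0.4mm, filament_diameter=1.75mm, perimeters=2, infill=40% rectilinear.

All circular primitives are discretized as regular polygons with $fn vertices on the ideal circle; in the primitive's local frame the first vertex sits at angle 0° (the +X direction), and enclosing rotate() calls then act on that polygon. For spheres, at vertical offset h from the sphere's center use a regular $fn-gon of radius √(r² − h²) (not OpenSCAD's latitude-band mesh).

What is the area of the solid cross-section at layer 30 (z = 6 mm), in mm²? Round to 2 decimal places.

At z = 6 mm: the sphere: section is a regular 8-gon, circumradius = √(r²−h²) = √(3.5²−2.5²) = 2.449 (area = (8/2)·2.449²·sin(360°/8) = 16.97 mm²). Overall, the cross-section is a single solid region. Net area = 16.97 mm².

16.97 mm²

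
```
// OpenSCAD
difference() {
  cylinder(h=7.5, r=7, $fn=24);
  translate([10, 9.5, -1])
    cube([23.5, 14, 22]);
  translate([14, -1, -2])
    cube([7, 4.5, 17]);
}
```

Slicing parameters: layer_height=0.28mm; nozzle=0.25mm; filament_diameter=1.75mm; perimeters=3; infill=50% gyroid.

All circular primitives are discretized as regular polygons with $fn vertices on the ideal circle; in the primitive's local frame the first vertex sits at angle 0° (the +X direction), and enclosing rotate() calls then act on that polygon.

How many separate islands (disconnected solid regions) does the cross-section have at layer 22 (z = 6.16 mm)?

At z = 6.16 mm: the cylinder: section is a regular 24-gon, circumradius r=7; the 23.5×14 cube at (10, 9.5) contributes its full rectangle; the cube at (14, -1) (footprint 7×4.5) is included at this height; Taking the first minus the rest: starting from the r=7 cylinder, the 23.5×14 cube at (10, 9.5) misses the remaining region (no effect); the 7×4.5 cube at (14, -1) misses the remaining region (no effect) — 1 connected region. Overall, the cross-section is a single solid region. Island count = 1.

1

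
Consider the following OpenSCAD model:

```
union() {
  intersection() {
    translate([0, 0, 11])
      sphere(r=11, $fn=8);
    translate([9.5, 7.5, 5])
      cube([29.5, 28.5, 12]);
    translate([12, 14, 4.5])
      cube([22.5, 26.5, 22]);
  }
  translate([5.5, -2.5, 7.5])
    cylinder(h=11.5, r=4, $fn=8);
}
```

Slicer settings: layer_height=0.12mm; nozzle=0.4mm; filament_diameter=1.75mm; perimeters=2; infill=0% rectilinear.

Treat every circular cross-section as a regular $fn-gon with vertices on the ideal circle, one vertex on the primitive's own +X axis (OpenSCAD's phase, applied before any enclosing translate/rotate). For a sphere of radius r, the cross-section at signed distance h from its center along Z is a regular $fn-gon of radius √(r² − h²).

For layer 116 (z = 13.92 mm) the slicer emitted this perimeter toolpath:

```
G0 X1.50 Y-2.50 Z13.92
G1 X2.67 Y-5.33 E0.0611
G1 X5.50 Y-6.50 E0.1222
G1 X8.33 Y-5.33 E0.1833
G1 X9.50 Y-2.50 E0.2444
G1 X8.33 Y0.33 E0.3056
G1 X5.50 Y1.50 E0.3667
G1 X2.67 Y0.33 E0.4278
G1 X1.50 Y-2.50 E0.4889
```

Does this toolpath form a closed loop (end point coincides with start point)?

yes

Start point (G0): (1.50, -2.50). End point (last G1): the path returns to the start — closed.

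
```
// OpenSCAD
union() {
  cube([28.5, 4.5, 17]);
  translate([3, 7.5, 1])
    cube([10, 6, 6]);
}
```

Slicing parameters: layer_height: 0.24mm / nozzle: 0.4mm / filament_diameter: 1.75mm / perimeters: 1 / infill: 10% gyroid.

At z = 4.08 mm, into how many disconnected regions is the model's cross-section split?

At z = 4.08 mm: the cube (footprint 28.5×4.5) is included at this height; the cube at (3, 7.5) (footprint 10×6) is included at this height; Taking the union: the 2 present regions are separate (no shared area or edge), so areas and boundary lengths simply add and each stays a separate island — 2 connected regions. The result has 2 disconnected regions.

2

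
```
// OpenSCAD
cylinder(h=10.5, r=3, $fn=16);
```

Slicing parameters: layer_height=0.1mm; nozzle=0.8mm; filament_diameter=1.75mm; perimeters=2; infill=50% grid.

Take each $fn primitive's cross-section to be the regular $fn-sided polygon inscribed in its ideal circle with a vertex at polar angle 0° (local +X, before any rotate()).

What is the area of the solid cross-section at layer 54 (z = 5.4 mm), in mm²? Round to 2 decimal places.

At z = 5.4 mm: the cylinder: section is a regular 16-gon, circumradius r=3 (area = (16/2)·3.000²·sin(360°/16) = 27.55 mm²). Overall, the cross-section is a single solid region. Net area = 27.55 mm².

27.55 mm²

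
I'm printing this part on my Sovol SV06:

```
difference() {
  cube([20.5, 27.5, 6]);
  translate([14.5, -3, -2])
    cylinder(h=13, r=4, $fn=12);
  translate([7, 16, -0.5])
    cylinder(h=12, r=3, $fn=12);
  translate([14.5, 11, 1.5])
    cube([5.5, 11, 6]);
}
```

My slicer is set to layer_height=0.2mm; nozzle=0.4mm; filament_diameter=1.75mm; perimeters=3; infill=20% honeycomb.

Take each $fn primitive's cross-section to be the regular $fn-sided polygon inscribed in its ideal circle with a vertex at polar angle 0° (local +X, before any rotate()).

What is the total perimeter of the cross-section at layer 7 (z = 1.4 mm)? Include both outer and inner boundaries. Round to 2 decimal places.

At z = 1.4 mm: the cube is present — its section is the full 20.5×27.5 rectangle (perimeter 96.00 mm); the r=4 cylinder at (14.5, -3) contributes a regular 12-gon of circumradius 4 (perimeter = 2·12·4.000·sin(180°/12) = 24.85 mm); the cylinder at (7, 16): section is a regular 12-gon, circumradius r=3 (perimeter = 2·12·3.000·sin(180°/12) = 18.63 mm); the cube at (14.5, 11) is absent (z outside [1.5, 7.5]); Subtracting the remaining from the first: starting from the 20.5×27.5 cube, the r=4 cylinder at (14.5, -3) partially overlaps it — only the 3.14 mm² overlap (of its 48.00 mm²) is removed, clipping the outline; the r=3 cylinder at (7, 16) lies wholly inside it (removes its full 27.00 mm² and its 18.63 mm outline becomes a hole wall) — boundary (outer + 1 inner loop) = 115.16 mm. Overall, the cross-section is one region with 1 hole. Total boundary length (outer + inner) = 115.16 mm.

115.16 mm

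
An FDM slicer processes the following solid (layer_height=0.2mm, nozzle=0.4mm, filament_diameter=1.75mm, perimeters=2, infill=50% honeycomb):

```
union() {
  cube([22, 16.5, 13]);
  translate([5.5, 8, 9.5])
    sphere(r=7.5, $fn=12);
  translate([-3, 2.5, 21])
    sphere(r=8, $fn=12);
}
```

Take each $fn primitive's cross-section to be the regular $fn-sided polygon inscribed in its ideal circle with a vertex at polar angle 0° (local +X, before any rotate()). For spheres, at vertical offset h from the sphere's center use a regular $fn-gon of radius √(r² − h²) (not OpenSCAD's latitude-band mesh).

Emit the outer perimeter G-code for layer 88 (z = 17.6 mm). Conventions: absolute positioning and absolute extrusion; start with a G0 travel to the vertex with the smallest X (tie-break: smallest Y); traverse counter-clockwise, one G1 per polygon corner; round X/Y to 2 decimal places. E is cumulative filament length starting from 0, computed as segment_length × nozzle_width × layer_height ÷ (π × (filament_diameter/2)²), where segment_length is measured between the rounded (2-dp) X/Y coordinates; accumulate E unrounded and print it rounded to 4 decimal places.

G0 X-10.24 Y2.50 Z17.60
G1 X-9.27 Y-1.12 E0.1246
G1 X-6.62 Y-3.77 E0.2493
G1 X-3.00 Y-4.74 E0.3739
G1 X0.62 Y-3.77 E0.4986
G1 X3.27 Y-1.12 E0.6232
G1 X4.24 Y2.50 E0.7479
G1 X3.27 Y6.12 E0.8725
G1 X0.62 Y8.77 E0.9972
G1 X-3.00 Y9.74 E1.1218
G1 X-6.62 Y8.77 E1.2465
G1 X-9.27 Y6.12 E1.3711
G1 X-10.24 Y2.50 E1.4958

At z = 17.6 mm: the cube does not reach this height (z outside [0, 13]); the sphere at (5.5, 8) does not reach this height (|z−center|=8.100 > r=7.5); the sphere at (-3, 2.5): section is a regular 12-gon, circumradius = √(r²−h²) = √(8²−3.4²) = 7.242; Taking the union: only the r=8 sphere at (-3, 2.5) is present, so the union is just that shape — 1 connected region. The outline is a single polygon with 12 vertices. Extrusion per mm of travel: 0.4 × 0.2 / (π × 0.875²) = 0.033260. Accumulating E over each segment gives final E = 1.4958.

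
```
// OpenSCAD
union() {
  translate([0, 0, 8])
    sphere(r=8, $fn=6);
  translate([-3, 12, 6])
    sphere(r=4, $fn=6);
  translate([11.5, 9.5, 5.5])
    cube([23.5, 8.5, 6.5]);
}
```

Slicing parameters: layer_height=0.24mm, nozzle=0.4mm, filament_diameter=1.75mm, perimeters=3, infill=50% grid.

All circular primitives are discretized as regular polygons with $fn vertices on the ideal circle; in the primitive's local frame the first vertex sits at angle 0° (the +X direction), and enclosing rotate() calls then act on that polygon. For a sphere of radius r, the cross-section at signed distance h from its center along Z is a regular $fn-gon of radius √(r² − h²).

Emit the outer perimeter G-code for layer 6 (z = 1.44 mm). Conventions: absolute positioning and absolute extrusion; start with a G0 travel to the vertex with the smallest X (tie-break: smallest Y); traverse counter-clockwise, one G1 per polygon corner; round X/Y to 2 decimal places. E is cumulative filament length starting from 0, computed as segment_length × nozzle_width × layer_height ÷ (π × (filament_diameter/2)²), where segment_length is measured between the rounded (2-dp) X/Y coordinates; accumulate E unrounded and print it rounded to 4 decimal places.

At z = 1.44 mm: the sphere: section is a regular 6-gon, circumradius = √(r²−h²) = √(8²−6.56²) = 4.579; the sphere at (-3, 12) does not reach this height (|z−center|=4.560 > r=4); the cube at (11.5, 9.5) is absent (z outside [5.5, 12]); Combining (union): only the r=8 sphere is present, so the union is just that shape — 1 connected region. The outline is a single polygon with 6 vertices. Extrusion per mm of travel: 0.4 × 0.24 / (π × 0.875²) = 0.039912. Accumulating E over each segment gives final E = 1.0973.

G0 X-4.58 Y0.00 Z1.44
G1 X-2.29 Y-3.97 E0.1829
G1 X2.29 Y-3.97 E0.3657
G1 X4.58 Y0.00 E0.5486
G1 X2.29 Y3.97 E0.7316
G1 X-2.29 Y3.97 E0.9144
G1 X-4.58 Y0.00 E1.0973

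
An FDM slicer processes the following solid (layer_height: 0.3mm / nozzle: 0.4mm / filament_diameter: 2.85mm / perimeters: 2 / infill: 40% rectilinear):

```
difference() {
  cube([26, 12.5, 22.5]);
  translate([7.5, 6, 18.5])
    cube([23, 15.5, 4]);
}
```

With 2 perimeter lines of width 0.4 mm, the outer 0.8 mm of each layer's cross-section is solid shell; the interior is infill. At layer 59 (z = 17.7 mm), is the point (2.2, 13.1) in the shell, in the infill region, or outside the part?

At z = 17.7 mm: the cube is present — its section is the full 26×12.5 rectangle; the cube at (7.5, 6) is absent (z outside [18.5, 22.5]); Taking the first minus the rest: none of the subtracted shapes is present at this height, so the 26×12.5 cube is unchanged — 1 connected region. Overall, the cross-section is a single solid region. The nearest boundary edge runs (26.00, 12.50)→(0.00, 12.50); distance from the point to it = 0.60 mm. The point is not inside any of the regions above, so it lies outside the cross-section (0.60 mm from the nearest boundary).

outside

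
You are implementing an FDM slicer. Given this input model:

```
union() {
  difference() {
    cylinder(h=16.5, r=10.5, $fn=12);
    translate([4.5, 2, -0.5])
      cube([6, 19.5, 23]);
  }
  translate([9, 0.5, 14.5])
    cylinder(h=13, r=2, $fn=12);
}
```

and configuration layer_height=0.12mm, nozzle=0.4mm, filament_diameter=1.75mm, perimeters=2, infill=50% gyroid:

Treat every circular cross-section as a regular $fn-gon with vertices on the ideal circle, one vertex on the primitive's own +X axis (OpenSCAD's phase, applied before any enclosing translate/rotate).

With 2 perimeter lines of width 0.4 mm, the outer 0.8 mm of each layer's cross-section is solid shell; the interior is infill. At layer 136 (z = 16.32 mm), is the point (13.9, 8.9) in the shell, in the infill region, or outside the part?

outside

At z = 16.32 mm: the cylinder: section is a regular 12-gon, circumradius r=10.5; the cube at (4.5, 2) (footprint 6×19.5) is included at this height; Taking the first minus the rest: starting from the r=10.5 cylinder, the 6×19.5 cube at (4.5, 2) partially overlaps it — only the 26.69 mm² overlap (of its 117.00 mm²) is removed, clipping the outline — 1 connected region; the r=2 cylinder at (9, 0.5) contributes a regular 12-gon of circumradius 2; Combining (union): the regions partially overlap (shared area 9.83 mm²), so overlapping operands fuse into one piece — 1 connected region. Overall, the cross-section is a single solid region. The nearest boundary edge runs (9.00, 2.50)→(10.00, 2.23); distance from the point to it = 7.72 mm. The point is not inside any of the regions above, so it lies outside the cross-section (7.72 mm from the nearest boundary).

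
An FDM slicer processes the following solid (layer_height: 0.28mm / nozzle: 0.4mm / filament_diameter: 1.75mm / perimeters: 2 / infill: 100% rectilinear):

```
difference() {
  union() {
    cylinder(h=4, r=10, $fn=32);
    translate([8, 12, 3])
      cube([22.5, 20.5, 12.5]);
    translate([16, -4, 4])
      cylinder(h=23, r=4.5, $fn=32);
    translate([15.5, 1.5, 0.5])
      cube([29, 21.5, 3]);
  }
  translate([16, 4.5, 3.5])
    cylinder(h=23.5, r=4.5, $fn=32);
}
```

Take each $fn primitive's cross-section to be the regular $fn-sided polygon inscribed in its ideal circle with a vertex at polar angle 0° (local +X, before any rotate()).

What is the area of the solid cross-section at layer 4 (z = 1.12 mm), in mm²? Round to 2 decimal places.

935.64 mm²

At z = 1.12 mm: the cylinder: section is a regular 32-gon, circumradius r=10 (area = (32/2)·10.000²·sin(360°/32) = 312.14 mm²); the cube at (8, 12) does not reach this height (z outside [3, 15.5]); the cylinder at (16, -4) is absent (z outside [4, 27]); the 29×21.5 cube at (15.5, 1.5) contributes its full rectangle (area 623.50 mm²); Combining (union): the 2 present regions are separate (no shared area or edge), so areas and boundary lengths simply add and each stays a separate island — area = 935.64 mm²; the cylinder at (16, 4.5) does not reach this height (z outside [3.5, 27]); Taking the first minus the rest: none of the subtracted shapes is present at this height, so that combined region is unchanged — area = 935.64 mm². Overall, the cross-section has 2 separate islands. Net area = 935.64 mm².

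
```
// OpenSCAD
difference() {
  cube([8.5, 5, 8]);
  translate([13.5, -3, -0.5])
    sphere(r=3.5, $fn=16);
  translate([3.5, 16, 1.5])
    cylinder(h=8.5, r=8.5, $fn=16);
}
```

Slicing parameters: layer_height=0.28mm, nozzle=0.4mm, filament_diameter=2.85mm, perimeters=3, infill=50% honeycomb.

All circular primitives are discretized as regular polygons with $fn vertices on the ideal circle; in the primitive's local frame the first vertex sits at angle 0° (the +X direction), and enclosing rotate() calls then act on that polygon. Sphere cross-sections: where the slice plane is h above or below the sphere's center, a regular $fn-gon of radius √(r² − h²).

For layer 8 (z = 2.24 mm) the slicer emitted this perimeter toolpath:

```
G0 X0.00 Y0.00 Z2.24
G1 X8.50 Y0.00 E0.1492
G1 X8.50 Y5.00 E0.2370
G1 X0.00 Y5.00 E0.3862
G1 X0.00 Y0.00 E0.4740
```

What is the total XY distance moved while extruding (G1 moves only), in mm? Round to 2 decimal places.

27.00 mm

Sum the Euclidean lengths of each G1 segment: total = 27.00 mm.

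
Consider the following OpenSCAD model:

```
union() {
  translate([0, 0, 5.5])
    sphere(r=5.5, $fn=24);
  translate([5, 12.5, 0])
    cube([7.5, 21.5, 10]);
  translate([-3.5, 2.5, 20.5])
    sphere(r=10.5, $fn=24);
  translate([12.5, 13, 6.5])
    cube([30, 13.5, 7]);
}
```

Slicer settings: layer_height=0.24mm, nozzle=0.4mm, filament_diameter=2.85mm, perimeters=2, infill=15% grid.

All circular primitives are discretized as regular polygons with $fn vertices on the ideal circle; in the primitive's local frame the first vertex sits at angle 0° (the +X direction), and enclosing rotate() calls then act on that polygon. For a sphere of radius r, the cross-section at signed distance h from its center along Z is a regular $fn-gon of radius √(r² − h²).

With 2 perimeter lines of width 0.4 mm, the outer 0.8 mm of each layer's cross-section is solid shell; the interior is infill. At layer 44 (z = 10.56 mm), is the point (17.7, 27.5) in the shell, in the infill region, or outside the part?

At z = 10.56 mm: the r=5.5 sphere contributes a regular 24-gon of circumradius √(5.5²−5.06²) = 2.156; the cube at (5, 12.5) is not intersected at this z (z outside [0, 10]); the r=10.5 sphere at (-3.5, 2.5) contributes a regular 24-gon of circumradius √(10.5²−9.94²) = 3.383; the cube at (12.5, 13) is present — its section is the full 30×13.5 rectangle; Combining (union): the regions partially overlap (shared area 2.74 mm²), so overlapping operands fuse into one piece — 2 connected regions. Overall, the cross-section has 2 separate islands. The nearest boundary edge runs (12.50, 26.50)→(42.50, 26.50); distance from the point to it = 1.00 mm. The point is not inside any of the regions above, so it lies outside the cross-section (1.00 mm from the nearest boundary).

outside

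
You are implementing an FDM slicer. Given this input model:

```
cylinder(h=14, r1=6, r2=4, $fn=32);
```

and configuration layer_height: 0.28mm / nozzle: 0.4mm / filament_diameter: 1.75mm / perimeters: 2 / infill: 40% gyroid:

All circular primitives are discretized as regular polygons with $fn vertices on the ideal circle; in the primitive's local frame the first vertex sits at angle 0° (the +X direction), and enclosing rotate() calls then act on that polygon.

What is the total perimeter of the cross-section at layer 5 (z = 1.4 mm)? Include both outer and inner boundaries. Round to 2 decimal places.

36.38 mm

At z = 1.4 mm: the cone: at t=0.100 of its height the radius interpolates to r₁+(r₂−r₁)t = 5.800, giving a regular 32-gon of that circumradius (perimeter = 2·32·5.800·sin(180°/32) = 36.38 mm). Overall, the cross-section is a single solid region. Total boundary length (outer) = 36.38 mm.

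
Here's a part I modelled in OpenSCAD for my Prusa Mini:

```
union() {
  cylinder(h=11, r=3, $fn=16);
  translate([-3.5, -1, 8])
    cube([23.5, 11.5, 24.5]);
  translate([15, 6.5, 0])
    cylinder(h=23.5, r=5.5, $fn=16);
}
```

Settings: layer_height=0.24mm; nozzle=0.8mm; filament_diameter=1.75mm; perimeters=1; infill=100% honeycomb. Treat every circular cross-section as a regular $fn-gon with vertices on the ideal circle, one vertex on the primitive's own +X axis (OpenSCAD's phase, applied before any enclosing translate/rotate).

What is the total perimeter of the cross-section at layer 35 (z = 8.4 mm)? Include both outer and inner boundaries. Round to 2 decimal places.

At z = 8.4 mm: the r=3 cylinder contributes a regular 16-gon of circumradius 3 (perimeter = 2·16·3.000·sin(180°/16) = 18.73 mm); the 23.5×11.5 cube at (-3.5, -1) contributes its full rectangle (perimeter 70.00 mm); the r=5.5 cylinder at (15, 6.5) contributes a regular 16-gon of circumradius 5.5 (perimeter = 2·16·5.500·sin(180°/16) = 34.34 mm); Combining (union): the regions partially overlap (shared area 103.77 mm²), so the edge portions inside another operand are dropped and the merged outline is re-measured after clipping — boundary = 72.59 mm. Overall, the cross-section is a single solid region. Total boundary length (outer) = 72.59 mm.

72.59 mm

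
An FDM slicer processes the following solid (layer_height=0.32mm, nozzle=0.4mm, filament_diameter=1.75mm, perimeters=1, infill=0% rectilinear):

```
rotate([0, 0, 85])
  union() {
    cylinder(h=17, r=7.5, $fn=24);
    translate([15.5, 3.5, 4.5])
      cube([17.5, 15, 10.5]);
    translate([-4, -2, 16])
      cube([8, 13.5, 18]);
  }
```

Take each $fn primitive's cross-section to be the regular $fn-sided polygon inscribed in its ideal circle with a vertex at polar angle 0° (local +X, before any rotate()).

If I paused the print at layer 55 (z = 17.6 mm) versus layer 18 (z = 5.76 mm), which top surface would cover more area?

Layer 55 (z = 17.6): the cylinder is not intersected at this z (z outside [0, 17]); the cube at (15.5, 3.5) is absent (z outside [4.5, 15]); the cube at (-4, -2) is present — its section is the full 8×13.5 rectangle (area 108.00 mm²); Taking the union: only the 8×13.5 cube at (-4, -2) is present, so the union is just that shape — area = 108.00 mm²; (whole slice rotated 85° about Z — lengths, areas and connectivity unchanged). So its area = 108.00 mm². Layer 18 (z = 5.76): the r=7.5 cylinder contributes a regular 24-gon of circumradius 7.5 (area = (24/2)·7.500²·sin(360°/24) = 174.70 mm²); the 17.5×15 cube at (15.5, 3.5) contributes its full rectangle (area 262.50 mm²); the cube at (-4, -2) is not intersected at this z (z outside [16, 34]); Combining (union): the 2 present regions are separate (no shared area or edge), so areas and boundary lengths simply add and each stays a separate island — area = 437.20 mm²; (whole slice rotated 85° about Z — lengths, areas and connectivity unchanged). So its area = 437.20 mm². Layer 18 is larger (437.20 vs 108.00 mm²).

layer 18 (z = 5.76 mm)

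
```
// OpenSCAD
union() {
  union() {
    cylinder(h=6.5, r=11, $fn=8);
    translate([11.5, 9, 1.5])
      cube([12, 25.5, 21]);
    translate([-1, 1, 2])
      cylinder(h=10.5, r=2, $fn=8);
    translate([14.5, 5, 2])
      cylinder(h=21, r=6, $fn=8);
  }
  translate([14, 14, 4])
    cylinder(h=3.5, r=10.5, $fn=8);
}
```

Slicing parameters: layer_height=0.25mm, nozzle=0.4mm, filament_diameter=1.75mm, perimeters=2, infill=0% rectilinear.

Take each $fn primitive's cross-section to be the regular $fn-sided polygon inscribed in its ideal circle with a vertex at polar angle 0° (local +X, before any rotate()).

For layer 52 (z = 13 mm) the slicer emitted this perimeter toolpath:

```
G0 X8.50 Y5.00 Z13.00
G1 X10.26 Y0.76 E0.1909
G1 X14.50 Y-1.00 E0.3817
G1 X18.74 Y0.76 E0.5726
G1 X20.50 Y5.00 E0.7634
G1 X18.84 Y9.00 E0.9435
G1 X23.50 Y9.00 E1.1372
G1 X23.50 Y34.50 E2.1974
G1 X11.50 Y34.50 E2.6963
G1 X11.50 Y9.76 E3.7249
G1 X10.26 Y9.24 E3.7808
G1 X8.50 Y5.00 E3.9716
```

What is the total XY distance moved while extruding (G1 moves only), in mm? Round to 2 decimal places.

95.53 mm

Sum the Euclidean lengths of each G1 segment: total = 95.53 mm.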